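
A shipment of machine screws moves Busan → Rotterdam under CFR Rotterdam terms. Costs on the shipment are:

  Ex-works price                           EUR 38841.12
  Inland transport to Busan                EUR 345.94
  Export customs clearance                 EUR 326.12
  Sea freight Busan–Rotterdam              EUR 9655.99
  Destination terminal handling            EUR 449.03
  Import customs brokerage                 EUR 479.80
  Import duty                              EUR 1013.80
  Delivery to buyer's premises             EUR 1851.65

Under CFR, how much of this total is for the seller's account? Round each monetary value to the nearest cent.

Seller's account: EUR 49169.17

CFR: the seller pays costs through ocean freight to the destination port, but not insurance.
Seller's account: goods 38841.12 + inland to port 345.94 + export clearance 326.12 + freight 9655.99 = 49169.17
Buyer's account: destination terminal 449.03 + brokerage 479.80 + duty 1013.80 + delivery 1851.65 = 3794.28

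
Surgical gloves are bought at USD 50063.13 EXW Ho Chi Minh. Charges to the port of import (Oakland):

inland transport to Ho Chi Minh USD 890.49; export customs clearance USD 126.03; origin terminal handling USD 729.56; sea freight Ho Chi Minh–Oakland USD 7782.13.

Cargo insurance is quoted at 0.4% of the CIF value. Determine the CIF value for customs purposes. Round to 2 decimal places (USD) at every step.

CIF value: USD 59830.66

Let C be the CIF value. C = EXW price + pre-shipment costs + freight + 0.4% × C
C − 0.4% × C = 50063.13 + 890.49 + 126.03 + 729.56 + 7782.13
0.996 × C = 59591.34
C = 59591.34 / 0.996 = 59830.66
Insurance premium = 0.4% × 59830.66 = 239.32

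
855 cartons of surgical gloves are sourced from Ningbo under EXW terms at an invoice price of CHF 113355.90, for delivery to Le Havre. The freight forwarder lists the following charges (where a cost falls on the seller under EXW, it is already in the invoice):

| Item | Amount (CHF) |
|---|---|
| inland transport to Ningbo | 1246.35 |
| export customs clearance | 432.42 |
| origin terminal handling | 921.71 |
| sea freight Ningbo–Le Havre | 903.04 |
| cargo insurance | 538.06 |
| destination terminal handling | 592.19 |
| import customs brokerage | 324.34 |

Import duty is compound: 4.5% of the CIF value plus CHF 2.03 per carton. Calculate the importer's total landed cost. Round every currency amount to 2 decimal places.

EXW: the seller makes goods available at their premises; the buyer bears all onward costs.
CIF value = EXW price + inland to port + export clearance + origin terminal + freight + insurance = 113355.90 + 1246.35 + 432.42 + 921.71 + 903.04 + 538.06 = 117397.48
Ad valorem component: 117397.48 × 4.5% = 5282.89
Specific component: 855 × 2.03 = 1735.65
Import duty = 5282.89 + 1735.65 = 7018.54
Buyer bears: inland to port 1246.35 + export clearance 432.42 + origin terminal 921.71 + freight 903.04 + insurance 538.06 + destination terminal 592.19 + brokerage 324.34 + duty 7018.54 = 11976.65
Landed cost = invoice 113355.90 + 11976.65 = 125332.55

Total landed cost: CHF 125332.55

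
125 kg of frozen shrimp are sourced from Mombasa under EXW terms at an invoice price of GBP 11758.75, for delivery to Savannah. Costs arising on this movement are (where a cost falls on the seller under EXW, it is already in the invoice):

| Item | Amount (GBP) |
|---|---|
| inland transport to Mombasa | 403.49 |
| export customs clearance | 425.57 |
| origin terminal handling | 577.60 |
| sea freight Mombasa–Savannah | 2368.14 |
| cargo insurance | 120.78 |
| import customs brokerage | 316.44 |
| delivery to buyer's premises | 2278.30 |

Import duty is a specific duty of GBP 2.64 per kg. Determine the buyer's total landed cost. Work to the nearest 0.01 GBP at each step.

EXW: the seller makes goods available at their premises; the buyer bears all onward costs.
CIF value = EXW price + inland to port + export clearance + origin terminal + freight + insurance = 11758.75 + 403.49 + 425.57 + 577.60 + 2368.14 + 120.78 = 15654.33
Import duty = 125 × 2.64 = 330.00
Buyer bears: inland to port 403.49 + export clearance 425.57 + origin terminal 577.60 + freight 2368.14 + insurance 120.78 + brokerage 316.44 + delivery 2278.30 + duty 330.00 = 6820.32
Landed cost = invoice 11758.75 + 6820.32 = 18579.07

Total landed cost: GBP 18579.07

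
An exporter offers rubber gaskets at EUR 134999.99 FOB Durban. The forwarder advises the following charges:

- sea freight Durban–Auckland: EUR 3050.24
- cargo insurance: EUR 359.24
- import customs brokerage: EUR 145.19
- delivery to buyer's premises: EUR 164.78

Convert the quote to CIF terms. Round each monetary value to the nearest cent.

CIF price: EUR 138409.47

Not relevant to the conversion: delivery, brokerage — on the buyer under both terms; not part of either seller's price.
From FOB to CIF, the seller additionally bears: freight, insurance.
CIF price = 134999.99 + 3050.24 + 359.24 = 138409.47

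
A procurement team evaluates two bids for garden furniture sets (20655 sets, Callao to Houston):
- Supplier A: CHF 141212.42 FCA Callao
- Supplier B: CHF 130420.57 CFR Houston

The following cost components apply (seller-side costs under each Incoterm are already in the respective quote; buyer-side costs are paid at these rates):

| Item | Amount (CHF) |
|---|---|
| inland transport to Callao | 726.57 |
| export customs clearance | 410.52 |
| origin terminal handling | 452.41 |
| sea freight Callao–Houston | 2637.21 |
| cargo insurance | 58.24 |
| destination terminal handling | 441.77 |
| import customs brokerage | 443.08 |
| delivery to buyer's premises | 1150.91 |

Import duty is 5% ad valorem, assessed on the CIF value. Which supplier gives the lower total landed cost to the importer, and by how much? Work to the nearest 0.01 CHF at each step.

Supplier A (FCA):
CIF value = FCA price + origin terminal + freight + insurance = 141212.42 + 452.41 + 2637.21 + 58.24 = 144360.28
Import duty = 144360.28 × 5% = 7218.01
Buyer bears (A): 452.41 + 2637.21 + 58.24 + 441.77 + 443.08 + 1150.91 = 5183.62
Landed cost (A) = invoice 141212.42 + 5183.62 + duty 7218.01 = 153614.05
Supplier B (CFR):
CIF value = CFR price + insurance = 130420.57 + 58.24 = 130478.81
Import duty = 130478.81 × 5% = 6523.94
Buyer bears (B): 58.24 + 441.77 + 443.08 + 1150.91 = 2094.00
Landed cost (B) = invoice 130420.57 + 2094.00 + duty 6523.94 = 139038.51
Difference = |153614.05 − 139038.51| = 14575.54

Supplier B is cheaper by CHF 14575.54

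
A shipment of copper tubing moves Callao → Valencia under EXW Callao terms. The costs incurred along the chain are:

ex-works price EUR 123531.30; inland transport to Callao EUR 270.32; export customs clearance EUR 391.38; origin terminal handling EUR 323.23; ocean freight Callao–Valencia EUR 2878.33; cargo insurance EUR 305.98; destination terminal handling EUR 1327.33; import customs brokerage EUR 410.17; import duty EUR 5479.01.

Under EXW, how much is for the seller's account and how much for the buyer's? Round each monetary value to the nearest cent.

Seller: EUR 123531.30; buyer: EUR 11385.75

EXW: the seller makes goods available at their premises; the buyer bears all onward costs.
Seller's account: goods 123531.30 = 123531.30
Buyer's account: inland to port 270.32 + export clearance 391.38 + origin terminal 323.23 + freight 2878.33 + insurance 305.98 + destination terminal 1327.33 + brokerage 410.17 + duty 5479.01 = 11385.75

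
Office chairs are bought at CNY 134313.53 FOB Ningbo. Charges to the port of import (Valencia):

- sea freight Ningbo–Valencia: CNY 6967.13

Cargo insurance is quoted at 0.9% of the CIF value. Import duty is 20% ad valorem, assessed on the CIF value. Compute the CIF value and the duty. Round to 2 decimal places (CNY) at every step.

CIF value: CNY 142563.73; import duty: CNY 28512.75

Let C be the CIF value. C = FOB price + freight + 0.9% × C
C − 0.9% × C = 134313.53 + 6967.13
0.991 × C = 141280.66
C = 141280.66 / 0.991 = 142563.73
Insurance premium = 0.9% × 142563.73 = 1283.07
Import duty = 142563.73 × 20% = 28512.75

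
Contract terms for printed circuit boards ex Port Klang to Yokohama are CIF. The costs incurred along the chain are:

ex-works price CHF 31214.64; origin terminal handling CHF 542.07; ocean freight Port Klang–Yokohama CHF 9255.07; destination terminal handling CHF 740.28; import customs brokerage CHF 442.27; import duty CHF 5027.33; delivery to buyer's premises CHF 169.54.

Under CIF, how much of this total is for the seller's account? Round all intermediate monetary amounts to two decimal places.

CIF: the seller pays costs through ocean freight and marine insurance to the destination port.
Seller's account: goods 31214.64 + origin terminal 542.07 + freight 9255.07 = 41011.78
Buyer's account: destination terminal 740.28 + brokerage 442.27 + duty 5027.33 + delivery 169.54 = 6379.42

Seller's account: CHF 41011.78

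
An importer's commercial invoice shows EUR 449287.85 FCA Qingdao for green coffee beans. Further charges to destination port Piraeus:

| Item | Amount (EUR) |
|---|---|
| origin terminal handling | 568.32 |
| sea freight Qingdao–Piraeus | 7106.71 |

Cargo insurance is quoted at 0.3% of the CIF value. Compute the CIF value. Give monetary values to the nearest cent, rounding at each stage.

CIF value: EUR 458337.89

Let C be the CIF value. C = FCA price + pre-shipment costs + freight + 0.3% × C
C − 0.3% × C = 449287.85 + 568.32 + 7106.71
0.997 × C = 456962.88
C = 456962.88 / 0.997 = 458337.89
Insurance premium = 0.3% × 458337.89 = 1375.01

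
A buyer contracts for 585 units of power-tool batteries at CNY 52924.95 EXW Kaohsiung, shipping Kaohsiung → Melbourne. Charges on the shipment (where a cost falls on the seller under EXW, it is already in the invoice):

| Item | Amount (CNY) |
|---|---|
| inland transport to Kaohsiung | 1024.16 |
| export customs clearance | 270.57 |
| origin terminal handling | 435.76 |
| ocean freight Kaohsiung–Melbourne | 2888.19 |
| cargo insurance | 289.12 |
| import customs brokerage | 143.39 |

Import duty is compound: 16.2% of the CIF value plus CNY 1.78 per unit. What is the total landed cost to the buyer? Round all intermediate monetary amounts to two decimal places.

EXW: the seller makes goods available at their premises; the buyer bears all onward costs.
CIF value = EXW price + inland to port + export clearance + origin terminal + freight + insurance = 52924.95 + 1024.16 + 270.57 + 435.76 + 2888.19 + 289.12 = 57832.75
Ad valorem component: 57832.75 × 16.2% = 9368.91
Specific component: 585 × 1.78 = 1041.30
Import duty = 9368.91 + 1041.30 = 10410.21
Buyer bears: inland to port 1024.16 + export clearance 270.57 + origin terminal 435.76 + freight 2888.19 + insurance 289.12 + brokerage 143.39 + duty 10410.21 = 15461.40
Landed cost = invoice 52924.95 + 15461.40 = 68386.35

Total landed cost: CNY 68386.35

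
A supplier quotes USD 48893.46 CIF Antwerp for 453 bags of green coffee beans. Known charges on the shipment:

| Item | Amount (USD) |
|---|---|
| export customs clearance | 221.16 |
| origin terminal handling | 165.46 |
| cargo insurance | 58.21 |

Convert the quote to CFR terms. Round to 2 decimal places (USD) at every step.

CFR price: USD 48835.25

Not relevant to the conversion: origin terminal, export clearance — on the seller under both CIF and CFR; already in the CIF price and stays in the CFR price.
From CIF to CFR, the seller no longer bears: insurance.
CFR price = 48893.46 − 58.21 = 48835.25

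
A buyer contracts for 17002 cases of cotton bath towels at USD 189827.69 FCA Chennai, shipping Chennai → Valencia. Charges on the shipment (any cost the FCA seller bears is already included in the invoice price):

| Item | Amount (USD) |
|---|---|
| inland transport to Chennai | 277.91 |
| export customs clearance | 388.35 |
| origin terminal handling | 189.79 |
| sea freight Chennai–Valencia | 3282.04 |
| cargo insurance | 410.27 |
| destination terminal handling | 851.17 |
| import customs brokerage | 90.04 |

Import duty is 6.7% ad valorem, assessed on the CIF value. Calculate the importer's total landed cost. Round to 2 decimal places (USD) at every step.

Total landed cost: USD 207629.56

FCA: the seller delivers export-cleared goods to the carrier; the buyer bears costs from that point.
Already in the invoice (seller's account under FCA): inland to port, export clearance — exclude.
CIF value = FCA price + origin terminal + freight + insurance = 189827.69 + 189.79 + 3282.04 + 410.27 = 193709.79
Import duty = 193709.79 × 6.7% = 12978.56
Buyer bears: origin terminal 189.79 + freight 3282.04 + insurance 410.27 + destination terminal 851.17 + brokerage 90.04 + duty 12978.56 = 17801.87
Landed cost = invoice 189827.69 + 17801.87 = 207629.56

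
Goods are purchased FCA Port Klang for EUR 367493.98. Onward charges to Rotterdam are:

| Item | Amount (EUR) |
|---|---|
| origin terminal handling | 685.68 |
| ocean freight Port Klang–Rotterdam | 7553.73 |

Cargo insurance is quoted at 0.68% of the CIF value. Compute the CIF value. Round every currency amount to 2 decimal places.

Let C be the CIF value. C = FCA price + pre-shipment costs + freight + 0.68% × C
C − 0.68% × C = 367493.98 + 685.68 + 7553.73
0.9932 × C = 375733.39
C = 375733.39 / 0.9932 = 378305.87
Insurance premium = 0.68% × 378305.87 = 2572.48

CIF value: EUR 378305.87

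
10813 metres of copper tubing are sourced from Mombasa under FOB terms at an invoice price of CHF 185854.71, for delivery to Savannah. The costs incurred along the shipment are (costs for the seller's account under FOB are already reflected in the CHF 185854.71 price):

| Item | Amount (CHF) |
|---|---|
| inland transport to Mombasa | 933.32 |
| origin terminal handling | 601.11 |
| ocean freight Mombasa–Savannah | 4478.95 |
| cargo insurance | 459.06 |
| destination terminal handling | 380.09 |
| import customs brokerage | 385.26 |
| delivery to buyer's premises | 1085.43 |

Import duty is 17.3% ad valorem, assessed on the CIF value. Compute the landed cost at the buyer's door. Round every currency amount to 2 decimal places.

FOB: the seller bears costs until goods are on board at the origin port; the buyer bears freight, insurance and all costs thereafter.
Already in the invoice (seller's account under FOB): inland to port, origin terminal — exclude.
CIF value = FOB price + freight + insurance = 185854.71 + 4478.95 + 459.06 = 190792.72
Import duty = 190792.72 × 17.3% = 33007.14
Buyer bears: freight 4478.95 + insurance 459.06 + destination terminal 380.09 + brokerage 385.26 + delivery 1085.43 + duty 33007.14 = 39795.93
Landed cost = invoice 185854.71 + 39795.93 = 225650.64

Total landed cost: CHF 225650.64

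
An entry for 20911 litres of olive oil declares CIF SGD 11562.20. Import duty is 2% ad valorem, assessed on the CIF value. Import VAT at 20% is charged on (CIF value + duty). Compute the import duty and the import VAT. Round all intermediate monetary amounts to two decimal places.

Import duty: SGD 231.24; import VAT: SGD 2358.69

Import duty = 11562.20 × 2% = 231.24
VAT base = CIF + duty = 11562.20 + 231.24 = 11793.44
Import VAT = 11793.44 × 20% = 2358.69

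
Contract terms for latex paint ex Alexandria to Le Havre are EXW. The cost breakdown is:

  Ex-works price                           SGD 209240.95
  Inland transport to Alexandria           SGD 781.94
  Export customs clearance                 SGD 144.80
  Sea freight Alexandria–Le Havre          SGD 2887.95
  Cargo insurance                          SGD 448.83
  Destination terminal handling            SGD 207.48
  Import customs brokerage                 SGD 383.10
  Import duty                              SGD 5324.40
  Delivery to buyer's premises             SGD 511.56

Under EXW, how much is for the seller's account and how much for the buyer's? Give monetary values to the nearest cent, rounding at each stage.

Seller: SGD 209240.95; buyer: SGD 10690.06

EXW: the seller makes goods available at their premises; the buyer bears all onward costs.
Seller's account: goods 209240.95 = 209240.95
Buyer's account: inland to port 781.94 + export clearance 144.80 + freight 2887.95 + insurance 448.83 + destination terminal 207.48 + brokerage 383.10 + duty 5324.40 + delivery 511.56 = 10690.06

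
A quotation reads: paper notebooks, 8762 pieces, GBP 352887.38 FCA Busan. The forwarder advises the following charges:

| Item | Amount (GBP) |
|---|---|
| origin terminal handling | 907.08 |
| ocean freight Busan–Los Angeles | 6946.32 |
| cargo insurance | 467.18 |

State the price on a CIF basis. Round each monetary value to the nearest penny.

From FCA to CIF, the seller additionally bears: origin terminal, freight, insurance.
CIF price = 352887.38 + 907.08 + 6946.32 + 467.18 = 361207.96

CIF price: GBP 361207.96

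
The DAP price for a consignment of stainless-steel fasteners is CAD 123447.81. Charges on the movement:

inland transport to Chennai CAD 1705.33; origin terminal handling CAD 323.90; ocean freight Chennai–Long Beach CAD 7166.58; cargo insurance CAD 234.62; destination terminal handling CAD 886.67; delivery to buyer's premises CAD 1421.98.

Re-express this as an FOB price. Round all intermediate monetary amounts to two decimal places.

FOB price: CAD 113737.96

Not relevant to the conversion: origin terminal, inland to port — on the seller under both DAP and FOB; already in the DAP price and stays in the FOB price.
From DAP to FOB, the seller no longer bears: freight, insurance, destination terminal, delivery.
FOB price = 123447.81 − 7166.58 − 234.62 − 886.67 − 1421.98 = 113737.96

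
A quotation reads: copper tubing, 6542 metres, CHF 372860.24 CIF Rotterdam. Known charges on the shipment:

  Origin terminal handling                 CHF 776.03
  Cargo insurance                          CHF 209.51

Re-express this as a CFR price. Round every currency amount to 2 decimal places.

Not relevant to the conversion: origin terminal — on the seller under both CIF and CFR; already in the CIF price and stays in the CFR price.
From CIF to CFR, the seller no longer bears: insurance.
CFR price = 372860.24 − 209.51 = 372650.73

CFR price: CHF 372650.73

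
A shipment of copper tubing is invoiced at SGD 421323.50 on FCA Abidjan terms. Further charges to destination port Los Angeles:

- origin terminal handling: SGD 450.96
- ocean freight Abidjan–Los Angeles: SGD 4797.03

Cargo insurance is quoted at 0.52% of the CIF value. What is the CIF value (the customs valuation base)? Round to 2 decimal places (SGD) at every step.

Let C be the CIF value. C = FCA price + pre-shipment costs + freight + 0.52% × C
C − 0.52% × C = 421323.50 + 450.96 + 4797.03
0.9948 × C = 426571.49
C = 426571.49 / 0.9948 = 428801.26
Insurance premium = 0.52% × 428801.26 = 2229.77

CIF value: SGD 428801.26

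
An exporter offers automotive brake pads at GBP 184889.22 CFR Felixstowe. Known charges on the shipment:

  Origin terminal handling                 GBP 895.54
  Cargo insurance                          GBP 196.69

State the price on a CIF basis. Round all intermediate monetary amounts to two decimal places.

Not relevant to the conversion: origin terminal — on the seller under both CFR and CIF; already in the CFR price and stays in the CIF price.
From CFR to CIF, the seller additionally bears: insurance.
CIF price = 184889.22 + 196.69 = 185085.91

CIF price: GBP 185085.91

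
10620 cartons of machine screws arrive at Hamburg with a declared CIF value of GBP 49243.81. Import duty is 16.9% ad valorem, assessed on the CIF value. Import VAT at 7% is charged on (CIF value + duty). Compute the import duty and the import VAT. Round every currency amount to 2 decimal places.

Import duty = 49243.81 × 16.9% = 8322.20
VAT base = CIF + duty = 49243.81 + 8322.20 = 57566.01
Import VAT = 57566.01 × 7% = 4029.62

Import duty: GBP 8322.20; import VAT: GBP 4029.62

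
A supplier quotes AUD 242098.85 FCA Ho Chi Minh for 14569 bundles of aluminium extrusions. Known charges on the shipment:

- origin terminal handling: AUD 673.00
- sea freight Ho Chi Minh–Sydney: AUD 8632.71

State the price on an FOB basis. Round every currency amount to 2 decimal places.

FOB price: AUD 242771.85

Not relevant to the conversion: freight — on the buyer under both terms; not part of either seller's price.
From FCA to FOB, the seller additionally bears: origin terminal.
FOB price = 242098.85 + 673.00 = 242771.85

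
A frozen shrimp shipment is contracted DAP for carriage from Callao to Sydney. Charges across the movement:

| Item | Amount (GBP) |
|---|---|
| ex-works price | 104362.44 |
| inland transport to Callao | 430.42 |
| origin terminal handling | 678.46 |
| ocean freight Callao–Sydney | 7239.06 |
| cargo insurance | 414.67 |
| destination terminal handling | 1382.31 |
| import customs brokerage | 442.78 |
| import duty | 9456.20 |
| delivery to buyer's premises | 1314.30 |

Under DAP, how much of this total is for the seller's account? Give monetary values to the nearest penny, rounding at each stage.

DAP: the seller bears all costs to the named destination except import duty and clearance.
Seller's account: goods 104362.44 + inland to port 430.42 + origin terminal 678.46 + freight 7239.06 + insurance 414.67 + destination terminal 1382.31 + delivery 1314.30 = 115821.66
Buyer's account: brokerage 442.78 + duty 9456.20 = 9898.98

Seller's account: GBP 115821.66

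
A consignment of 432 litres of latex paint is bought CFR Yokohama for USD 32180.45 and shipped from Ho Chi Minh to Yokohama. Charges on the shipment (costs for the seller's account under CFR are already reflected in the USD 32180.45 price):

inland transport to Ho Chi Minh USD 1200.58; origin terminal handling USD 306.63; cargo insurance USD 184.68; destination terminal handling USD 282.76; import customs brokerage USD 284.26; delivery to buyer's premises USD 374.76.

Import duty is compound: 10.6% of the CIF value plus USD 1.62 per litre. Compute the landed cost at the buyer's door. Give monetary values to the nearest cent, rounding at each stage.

Total landed cost: USD 37437.45

CFR: the seller pays costs through ocean freight to the destination port, but not insurance.
Already in the invoice (seller's account under CFR): inland to port, origin terminal — exclude.
CIF value = CFR price + insurance = 32180.45 + 184.68 = 32365.13
Ad valorem component: 32365.13 × 10.6% = 3430.70
Specific component: 432 × 1.62 = 699.84
Import duty = 3430.70 + 699.84 = 4130.54
Buyer bears: insurance 184.68 + destination terminal 282.76 + brokerage 284.26 + delivery 374.76 + duty 4130.54 = 5257.00
Landed cost = invoice 32180.45 + 5257.00 = 37437.45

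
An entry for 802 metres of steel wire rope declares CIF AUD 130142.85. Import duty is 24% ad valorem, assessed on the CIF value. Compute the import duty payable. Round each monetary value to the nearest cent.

Import duty: AUD 31234.28

Import duty = 130142.85 × 24% = 31234.28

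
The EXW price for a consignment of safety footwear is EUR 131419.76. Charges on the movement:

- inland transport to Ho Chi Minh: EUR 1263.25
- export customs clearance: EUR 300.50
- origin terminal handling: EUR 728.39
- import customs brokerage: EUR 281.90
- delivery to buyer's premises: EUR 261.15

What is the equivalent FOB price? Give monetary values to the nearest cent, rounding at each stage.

Not relevant to the conversion: delivery, brokerage — on the buyer under both terms; not part of either seller's price.
From EXW to FOB, the seller additionally bears: inland to port, export clearance, origin terminal.
FOB price = 131419.76 + 1263.25 + 300.50 + 728.39 = 133711.90

FOB price: EUR 133711.90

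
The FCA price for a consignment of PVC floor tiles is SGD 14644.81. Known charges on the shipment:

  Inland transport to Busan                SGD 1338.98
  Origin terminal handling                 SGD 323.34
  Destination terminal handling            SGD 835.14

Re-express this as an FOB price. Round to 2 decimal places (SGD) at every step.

Not relevant to the conversion: inland to port — on the seller under both FCA and FOB; already in the FCA price and stays in the FOB price. destination terminal — on the buyer under both terms; not part of either seller's price.
From FCA to FOB, the seller additionally bears: origin terminal.
FOB price = 14644.81 + 323.34 = 14968.15

FOB price: SGD 14968.15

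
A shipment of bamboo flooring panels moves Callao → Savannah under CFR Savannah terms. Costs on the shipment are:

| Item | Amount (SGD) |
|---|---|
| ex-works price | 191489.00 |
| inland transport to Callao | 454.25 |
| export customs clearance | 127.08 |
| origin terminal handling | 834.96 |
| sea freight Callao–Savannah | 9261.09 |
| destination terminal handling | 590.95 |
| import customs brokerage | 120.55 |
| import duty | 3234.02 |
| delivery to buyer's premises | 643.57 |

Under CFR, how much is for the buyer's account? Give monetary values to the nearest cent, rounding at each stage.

CFR: the seller pays costs through ocean freight to the destination port, but not insurance.
Seller's account: goods 191489.00 + inland to port 454.25 + export clearance 127.08 + origin terminal 834.96 + freight 9261.09 = 202166.38
Buyer's account: destination terminal 590.95 + brokerage 120.55 + duty 3234.02 + delivery 643.57 = 4589.09

Buyer's account: SGD 4589.09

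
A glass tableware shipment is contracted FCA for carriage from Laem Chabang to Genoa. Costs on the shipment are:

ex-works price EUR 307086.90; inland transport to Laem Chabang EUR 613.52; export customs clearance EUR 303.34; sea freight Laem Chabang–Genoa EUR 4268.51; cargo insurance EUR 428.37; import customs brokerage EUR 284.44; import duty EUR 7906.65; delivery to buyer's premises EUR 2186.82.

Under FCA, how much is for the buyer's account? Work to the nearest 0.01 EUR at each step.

Buyer's account: EUR 15074.79

FCA: the seller delivers export-cleared goods to the carrier; the buyer bears costs from that point.
Seller's account: goods 307086.90 + inland to port 613.52 + export clearance 303.34 = 308003.76
Buyer's account: freight 4268.51 + insurance 428.37 + brokerage 284.44 + duty 7906.65 + delivery 2186.82 = 15074.79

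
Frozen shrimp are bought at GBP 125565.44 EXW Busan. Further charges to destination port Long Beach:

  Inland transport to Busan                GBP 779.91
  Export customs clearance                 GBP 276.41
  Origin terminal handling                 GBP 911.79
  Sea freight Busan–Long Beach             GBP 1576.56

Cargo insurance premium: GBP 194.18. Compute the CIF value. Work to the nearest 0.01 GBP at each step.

CIF value: GBP 129304.29

CIF = EXW price + pre-shipment costs + freight + insurance
CIF = 125565.44 + 779.91 + 276.41 + 911.79 + 1576.56 + 194.18 = 129304.29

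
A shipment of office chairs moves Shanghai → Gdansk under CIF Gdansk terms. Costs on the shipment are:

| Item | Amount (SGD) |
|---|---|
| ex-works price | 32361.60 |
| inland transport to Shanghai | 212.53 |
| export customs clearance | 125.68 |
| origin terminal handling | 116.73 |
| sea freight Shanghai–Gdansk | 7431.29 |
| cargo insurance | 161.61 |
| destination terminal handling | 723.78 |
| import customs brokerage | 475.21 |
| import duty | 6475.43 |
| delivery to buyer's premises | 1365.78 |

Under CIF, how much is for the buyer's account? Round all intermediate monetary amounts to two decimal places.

Buyer's account: SGD 9040.20

CIF: the seller pays costs through ocean freight and marine insurance to the destination port.
Seller's account: goods 32361.60 + inland to port 212.53 + export clearance 125.68 + origin terminal 116.73 + freight 7431.29 + insurance 161.61 = 40409.44
Buyer's account: destination terminal 723.78 + brokerage 475.21 + duty 6475.43 + delivery 1365.78 = 9040.20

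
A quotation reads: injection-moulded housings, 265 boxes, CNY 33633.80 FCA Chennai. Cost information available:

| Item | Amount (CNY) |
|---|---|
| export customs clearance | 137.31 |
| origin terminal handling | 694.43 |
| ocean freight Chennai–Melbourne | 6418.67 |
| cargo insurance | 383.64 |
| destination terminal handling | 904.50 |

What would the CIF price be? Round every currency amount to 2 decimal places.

Not relevant to the conversion: export clearance — on the seller under both FCA and CIF; already in the FCA price and stays in the CIF price. destination terminal — on the buyer under both terms; not part of either seller's price.
From FCA to CIF, the seller additionally bears: origin terminal, freight, insurance.
CIF price = 33633.80 + 694.43 + 6418.67 + 383.64 = 41130.54

CIF price: CNY 41130.54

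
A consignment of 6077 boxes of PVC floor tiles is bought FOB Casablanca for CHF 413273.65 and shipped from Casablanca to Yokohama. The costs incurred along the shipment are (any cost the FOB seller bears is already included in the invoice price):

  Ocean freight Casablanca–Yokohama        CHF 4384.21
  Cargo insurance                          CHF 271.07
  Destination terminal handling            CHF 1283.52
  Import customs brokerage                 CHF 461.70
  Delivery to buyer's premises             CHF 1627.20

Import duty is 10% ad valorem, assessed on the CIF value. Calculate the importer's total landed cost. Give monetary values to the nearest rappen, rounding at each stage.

Total landed cost: CHF 463094.24

FOB: the seller bears costs until goods are on board at the origin port; the buyer bears freight, insurance and all costs thereafter.
CIF value = FOB price + freight + insurance = 413273.65 + 4384.21 + 271.07 = 417928.93
Import duty = 417928.93 × 10% = 41792.89
Buyer bears: freight 4384.21 + insurance 271.07 + destination terminal 1283.52 + brokerage 461.70 + delivery 1627.20 + duty 41792.89 = 49820.59
Landed cost = invoice 413273.65 + 49820.59 = 463094.24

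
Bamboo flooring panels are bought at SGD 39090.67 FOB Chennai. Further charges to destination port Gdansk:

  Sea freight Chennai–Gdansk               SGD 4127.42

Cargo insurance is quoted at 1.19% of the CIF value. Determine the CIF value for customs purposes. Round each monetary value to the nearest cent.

CIF value: SGD 43738.58

Let C be the CIF value. C = FOB price + freight + 1.19% × C
C − 1.19% × C = 39090.67 + 4127.42
0.9881 × C = 43218.09
C = 43218.09 / 0.9881 = 43738.58
Insurance premium = 1.19% × 43738.58 = 520.49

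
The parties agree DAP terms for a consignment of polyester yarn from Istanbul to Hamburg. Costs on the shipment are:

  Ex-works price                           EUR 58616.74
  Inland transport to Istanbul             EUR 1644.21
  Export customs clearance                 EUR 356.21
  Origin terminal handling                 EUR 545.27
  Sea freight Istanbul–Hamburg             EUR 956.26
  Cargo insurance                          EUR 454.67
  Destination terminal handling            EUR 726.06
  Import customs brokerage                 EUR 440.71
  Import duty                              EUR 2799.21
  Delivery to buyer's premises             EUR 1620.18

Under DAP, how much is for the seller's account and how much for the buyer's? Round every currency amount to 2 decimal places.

DAP: the seller bears all costs to the named destination except import duty and clearance.
Seller's account: goods 58616.74 + inland to port 1644.21 + export clearance 356.21 + origin terminal 545.27 + freight 956.26 + insurance 454.67 + destination terminal 726.06 + delivery 1620.18 = 64919.60
Buyer's account: brokerage 440.71 + duty 2799.21 = 3239.92

Seller: EUR 64919.60; buyer: EUR 3239.92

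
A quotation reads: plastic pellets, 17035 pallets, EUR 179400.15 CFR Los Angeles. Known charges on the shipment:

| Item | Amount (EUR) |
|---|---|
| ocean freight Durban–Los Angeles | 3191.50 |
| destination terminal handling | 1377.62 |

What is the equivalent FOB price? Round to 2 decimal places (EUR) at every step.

FOB price: EUR 176208.65

Not relevant to the conversion: destination terminal — on the buyer under both terms; not part of either seller's price.
From CFR to FOB, the seller no longer bears: freight.
FOB price = 179400.15 − 3191.50 = 176208.65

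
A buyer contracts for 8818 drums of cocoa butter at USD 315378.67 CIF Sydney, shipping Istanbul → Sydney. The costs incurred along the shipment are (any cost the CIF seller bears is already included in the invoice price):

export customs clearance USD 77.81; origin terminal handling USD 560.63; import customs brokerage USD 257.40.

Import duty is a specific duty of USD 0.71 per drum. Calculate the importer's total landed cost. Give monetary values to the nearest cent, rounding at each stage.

Total landed cost: USD 321896.85

CIF: the seller pays costs through ocean freight and marine insurance to the destination port.
Already in the invoice (seller's account under CIF): export clearance, origin terminal — exclude.
The CIF price already equals the CIF value: 315378.67
Import duty = 8818 × 0.71 = 6260.78
Buyer bears: brokerage 257.40 + duty 6260.78 = 6518.18
Landed cost = invoice 315378.67 + 6518.18 = 321896.85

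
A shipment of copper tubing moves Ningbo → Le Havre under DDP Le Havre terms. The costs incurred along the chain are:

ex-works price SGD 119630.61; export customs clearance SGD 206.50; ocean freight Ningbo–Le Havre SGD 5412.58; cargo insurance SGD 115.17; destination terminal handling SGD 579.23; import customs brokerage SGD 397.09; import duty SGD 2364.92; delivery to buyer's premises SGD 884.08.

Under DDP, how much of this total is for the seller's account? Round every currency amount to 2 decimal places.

DDP: the seller bears all costs including import duty.
Seller's account: goods 119630.61 + export clearance 206.50 + freight 5412.58 + insurance 115.17 + destination terminal 579.23 + brokerage 397.09 + duty 2364.92 + delivery 884.08 = 129590.18
Buyer's account: 0.00

Seller's account: SGD 129590.18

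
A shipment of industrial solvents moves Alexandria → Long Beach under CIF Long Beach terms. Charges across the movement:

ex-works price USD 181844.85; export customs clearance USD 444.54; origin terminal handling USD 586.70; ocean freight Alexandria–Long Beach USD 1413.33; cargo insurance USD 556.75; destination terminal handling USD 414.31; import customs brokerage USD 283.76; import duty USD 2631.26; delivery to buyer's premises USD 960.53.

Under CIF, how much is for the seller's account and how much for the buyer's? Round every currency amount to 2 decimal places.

Seller: USD 184846.17; buyer: USD 4289.86

CIF: the seller pays costs through ocean freight and marine insurance to the destination port.
Seller's account: goods 181844.85 + export clearance 444.54 + origin terminal 586.70 + freight 1413.33 + insurance 556.75 = 184846.17
Buyer's account: destination terminal 414.31 + brokerage 283.76 + duty 2631.26 + delivery 960.53 = 4289.86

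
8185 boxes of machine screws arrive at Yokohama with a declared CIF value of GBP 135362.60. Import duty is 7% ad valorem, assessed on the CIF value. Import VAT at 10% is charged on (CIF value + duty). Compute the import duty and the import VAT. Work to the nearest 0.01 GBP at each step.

Import duty: GBP 9475.38; import VAT: GBP 14483.80

Import duty = 135362.60 × 7% = 9475.38
VAT base = CIF + duty = 135362.60 + 9475.38 = 144837.98
Import VAT = 144837.98 × 10% = 14483.80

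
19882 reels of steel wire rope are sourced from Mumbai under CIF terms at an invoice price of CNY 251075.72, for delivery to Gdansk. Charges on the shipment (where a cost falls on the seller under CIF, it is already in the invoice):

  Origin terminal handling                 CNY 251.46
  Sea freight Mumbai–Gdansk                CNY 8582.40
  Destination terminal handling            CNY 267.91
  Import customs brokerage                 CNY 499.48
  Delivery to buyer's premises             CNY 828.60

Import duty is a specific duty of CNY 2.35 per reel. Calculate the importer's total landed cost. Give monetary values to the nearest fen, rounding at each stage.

Total landed cost: CNY 299394.41

CIF: the seller pays costs through ocean freight and marine insurance to the destination port.
Already in the invoice (seller's account under CIF): origin terminal, freight — exclude.
The CIF price already equals the CIF value: 251075.72
Import duty = 19882 × 2.35 = 46722.70
Buyer bears: destination terminal 267.91 + brokerage 499.48 + delivery 828.60 + duty 46722.70 = 48318.69
Landed cost = invoice 251075.72 + 48318.69 = 299394.41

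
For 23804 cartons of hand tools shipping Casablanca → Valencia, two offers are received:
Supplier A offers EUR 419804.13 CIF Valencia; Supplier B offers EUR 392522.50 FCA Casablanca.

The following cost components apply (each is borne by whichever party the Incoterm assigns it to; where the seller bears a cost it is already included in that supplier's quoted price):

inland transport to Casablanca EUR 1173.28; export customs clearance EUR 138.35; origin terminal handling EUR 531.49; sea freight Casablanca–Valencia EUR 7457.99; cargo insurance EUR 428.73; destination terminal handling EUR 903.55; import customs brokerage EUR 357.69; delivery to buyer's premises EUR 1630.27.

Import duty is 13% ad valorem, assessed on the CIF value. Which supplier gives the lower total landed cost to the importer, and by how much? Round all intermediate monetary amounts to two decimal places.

Supplier A (CIF):
The CIF price already equals the CIF value: 419804.13
Import duty = 419804.13 × 13% = 54574.54
Buyer bears (A): 903.55 + 357.69 + 1630.27 = 2891.51
Landed cost (A) = invoice 419804.13 + 2891.51 + duty 54574.54 = 477270.18
Supplier B (FCA):
CIF value = FCA price + origin terminal + freight + insurance = 392522.50 + 531.49 + 7457.99 + 428.73 = 400940.71
Import duty = 400940.71 × 13% = 52122.29
Buyer bears (B): 531.49 + 7457.99 + 428.73 + 903.55 + 357.69 + 1630.27 = 11309.72
Landed cost (B) = invoice 392522.50 + 11309.72 + duty 52122.29 = 455954.51
Difference = |477270.18 − 455954.51| = 21315.67

Supplier B is cheaper by EUR 21315.67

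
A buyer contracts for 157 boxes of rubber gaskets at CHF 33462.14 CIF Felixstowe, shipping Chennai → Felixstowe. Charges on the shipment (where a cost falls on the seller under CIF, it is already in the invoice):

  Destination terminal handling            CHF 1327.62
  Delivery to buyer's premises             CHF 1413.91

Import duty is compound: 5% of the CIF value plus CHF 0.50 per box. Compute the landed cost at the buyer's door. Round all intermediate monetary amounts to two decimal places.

Total landed cost: CHF 37955.28

CIF: the seller pays costs through ocean freight and marine insurance to the destination port.
The CIF price already equals the CIF value: 33462.14
Ad valorem component: 33462.14 × 5% = 1673.11
Specific component: 157 × 0.50 = 78.50
Import duty = 1673.11 + 78.50 = 1751.61
Buyer bears: destination terminal 1327.62 + delivery 1413.91 + duty 1751.61 = 4493.14
Landed cost = invoice 33462.14 + 4493.14 = 37955.28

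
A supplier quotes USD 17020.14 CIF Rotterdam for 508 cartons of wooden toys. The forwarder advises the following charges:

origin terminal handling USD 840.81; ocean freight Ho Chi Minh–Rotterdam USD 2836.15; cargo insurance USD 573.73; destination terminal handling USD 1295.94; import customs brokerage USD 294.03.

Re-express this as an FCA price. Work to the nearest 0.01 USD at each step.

Not relevant to the conversion: brokerage, destination terminal — on the buyer under both terms; not part of either seller's price.
From CIF to FCA, the seller no longer bears: origin terminal, freight, insurance.
FCA price = 17020.14 − 840.81 − 2836.15 − 573.73 = 12769.45

FCA price: USD 12769.45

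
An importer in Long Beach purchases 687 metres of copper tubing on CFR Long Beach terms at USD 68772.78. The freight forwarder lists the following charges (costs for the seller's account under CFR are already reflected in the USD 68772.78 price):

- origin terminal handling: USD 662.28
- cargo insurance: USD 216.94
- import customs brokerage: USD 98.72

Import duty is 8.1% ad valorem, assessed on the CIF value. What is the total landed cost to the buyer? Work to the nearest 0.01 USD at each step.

Total landed cost: USD 74676.61

CFR: the seller pays costs through ocean freight to the destination port, but not insurance.
Already in the invoice (seller's account under CFR): origin terminal — exclude.
CIF value = CFR price + insurance = 68772.78 + 216.94 = 68989.72
Import duty = 68989.72 × 8.1% = 5588.17
Buyer bears: insurance 216.94 + brokerage 98.72 + duty 5588.17 = 5903.83
Landed cost = invoice 68772.78 + 5903.83 = 74676.61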